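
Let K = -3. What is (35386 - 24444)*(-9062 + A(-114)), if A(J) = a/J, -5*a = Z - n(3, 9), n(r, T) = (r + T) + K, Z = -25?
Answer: -28259761154/285 ≈ -9.9157e+7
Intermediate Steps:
n(r, T) = -3 + T + r (n(r, T) = (r + T) - 3 = (T + r) - 3 = -3 + T + r)
a = 34/5 (a = -(-25 - (-3 + 9 + 3))/5 = -(-25 - 1*9)/5 = -(-25 - 9)/5 = -⅕*(-34) = 34/5 ≈ 6.8000)
A(J) = 34/(5*J)
(35386 - 24444)*(-9062 + A(-114)) = (35386 - 24444)*(-9062 + (34/5)/(-114)) = 10942*(-9062 + (34/5)*(-1/114)) = 10942*(-9062 - 17/285) = 10942*(-2582687/285) = -28259761154/285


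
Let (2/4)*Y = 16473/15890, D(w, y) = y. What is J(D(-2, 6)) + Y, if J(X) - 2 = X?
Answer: 80033/7945 ≈ 10.073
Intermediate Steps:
Y = 16473/7945 (Y = 2*(16473/15890) = 16473/7945 ≈ 2.0734)
J(X) = 2 + X
J(D(-2, 6)) + Y = (2 + 6) + 16473/7945 = 8 + 16473/7945 = 80033/7945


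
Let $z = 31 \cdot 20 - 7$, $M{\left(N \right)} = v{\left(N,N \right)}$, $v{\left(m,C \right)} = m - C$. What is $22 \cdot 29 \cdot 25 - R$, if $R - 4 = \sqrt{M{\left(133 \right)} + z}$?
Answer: $15946 - \sqrt{613} \approx 15921.0$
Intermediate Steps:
$M{\left(N \right)} = 0$ ($M{\left(N \right)} = N - N = 0$)
$z = 613$ ($z = 620 - 7 = 613$)
$R = 4 + \sqrt{613}$ ($R = 4 + \sqrt{0 + 613} = 4 + \sqrt{613} \approx 28.759$)
$22 \cdot 29 \cdot 25 - R = 22 \cdot 29 \cdot 25 - \left(4 + \sqrt{613}\right) = 638 \cdot 25 - \left(4 + \sqrt{613}\right) = 15950 - \left(4 + \sqrt{613}\right) = 15946 - \sqrt{613}$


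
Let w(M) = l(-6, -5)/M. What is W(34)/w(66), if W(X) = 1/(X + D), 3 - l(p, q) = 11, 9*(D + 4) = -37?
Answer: -297/932 ≈ -0.31867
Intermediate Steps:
D = -73/9 (D = -4 + (⅑)*(-37) = -4 - 37/9 = -73/9 ≈ -8.1111)
l(p, q) = -8 (l(p, q) = 3 - 1*11 = 3 - 11 = -8)
w(M) = -8/M
W(X) = 1/(-73/9 + X) (W(X) = 1/(X - 73/9) = 1/(-73/9 + X))
W(34)/w(66) = (9/(-73 + 9*34))/((-8/66)) = (9/(-73 + 306))/((-8*1/66)) = (9/233)/(-4/33) = (9*(1/233))*(-33/4) = (9/233)*(-33/4) = -297/932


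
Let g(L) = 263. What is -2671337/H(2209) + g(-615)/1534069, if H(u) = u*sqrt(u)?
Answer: -4097987974804/159271645787 ≈ -25.730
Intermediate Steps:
H(u) = u**(3/2)
-2671337/H(2209) + g(-615)/1534069 = -2671337/(2209**(3/2)) + 263/1534069 = -2671337/103823 + 263*(1/1534069) = -2671337*1/103823 + 263/1534069 = -2671337/103823 + 263/1534069 = -4097987974804/159271645787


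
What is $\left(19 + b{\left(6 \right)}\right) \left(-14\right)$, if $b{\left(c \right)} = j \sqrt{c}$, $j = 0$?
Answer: $-266$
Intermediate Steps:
$b{\left(c \right)} = 0$ ($b{\left(c \right)} = 0 \sqrt{c} = 0$)
$\left(19 + b{\left(6 \right)}\right) \left(-14\right) = \left(19 + 0\right) \left(-14\right) = 19 \left(-14\right) = -266$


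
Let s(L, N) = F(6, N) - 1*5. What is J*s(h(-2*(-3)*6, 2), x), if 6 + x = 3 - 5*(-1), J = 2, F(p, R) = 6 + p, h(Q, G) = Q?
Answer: 14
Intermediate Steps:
x = 2 (x = -6 + (3 - 5*(-1)) = -6 + (3 + 5) = -6 + 8 = 2)
s(L, N) = 7 (s(L, N) = (6 + 6) - 1*5 = 12 - 5 = 7)
J*s(h(-2*(-3)*6, 2), x) = 2*7 = 14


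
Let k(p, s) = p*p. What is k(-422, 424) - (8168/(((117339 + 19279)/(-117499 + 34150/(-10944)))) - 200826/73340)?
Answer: 16692660855162727/90176077080 ≈ 1.8511e+5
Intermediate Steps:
k(p, s) = p²
k(-422, 424) - (8168/(((117339 + 19279)/(-117499 + 34150/(-10944)))) - 200826/73340) = (-422)² - (8168/(((117339 + 19279)/(-117499 + 34150/(-10944)))) - 200826/73340) = 178084 - (8168/((136618/(-117499 + 34150*(-1/10944)))) - 200826*1/73340) = 178084 - (8168/((136618/(-117499 - 17075/5472))) - 100413/36670) = 178084 - (8168/((136618/(-642971603/5472))) - 100413/36670) = 178084 - (8168/((136618*(-5472/642971603))) - 100413/36670) = 178084 - (8168/(-747573696/642971603) - 100413/36670) = 178084 - (8168*(-642971603/747573696) - 100413/36670) = 178084 - (-656474006663/93446712 - 100413/36670) = 178084 - 1*(-633744344448007/90176077080) = 178084 + 633744344448007/90176077080 = 16692660855162727/90176077080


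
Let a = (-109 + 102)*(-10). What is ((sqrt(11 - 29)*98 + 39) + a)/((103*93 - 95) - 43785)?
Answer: -109/34301 - 294*I*sqrt(2)/34301 ≈ -0.0031778 - 0.012121*I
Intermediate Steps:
a = 70 (a = -7*(-10) = 70)
((sqrt(11 - 29)*98 + 39) + a)/((103*93 - 95) - 43785) = ((sqrt(11 - 29)*98 + 39) + 70)/((103*93 - 95) - 43785) = ((sqrt(-18)*98 + 39) + 70)/((9579 - 95) - 43785) = (((3*I*sqrt(2))*98 + 39) + 70)/(9484 - 43785) = ((294*I*sqrt(2) + 39) + 70)/(-34301) = ((39 + 294*I*sqrt(2)) + 70)*(-1/34301) = (109 + 294*I*sqrt(2))*(-1/34301) = -109/34301 - 294*I*sqrt(2)/34301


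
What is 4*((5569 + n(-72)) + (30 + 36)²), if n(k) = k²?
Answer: 60436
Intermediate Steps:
4*((5569 + n(-72)) + (30 + 36)²) = 4*((5569 + (-72)²) + (30 + 36)²) = 4*((5569 + 5184) + 66²) = 4*(10753 + 4356) = 4*15109 = 60436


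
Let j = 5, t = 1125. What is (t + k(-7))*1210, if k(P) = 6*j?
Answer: 1397550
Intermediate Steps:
k(P) = 30 (k(P) = 6*5 = 30)
(t + k(-7))*1210 = (1125 + 30)*1210 = 1155*1210 = 1397550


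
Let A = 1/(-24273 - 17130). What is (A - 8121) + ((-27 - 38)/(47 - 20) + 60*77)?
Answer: -1305464201/372627 ≈ -3503.4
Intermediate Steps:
A = -1/41403 (A = 1/(-41403) = -1/41403 ≈ -2.4153e-5)
(A - 8121) + ((-27 - 38)/(47 - 20) + 60*77) = (-1/41403 - 8121) + ((-27 - 38)/(47 - 20) + 60*77) = -336233764/41403 + (-65/27 + 4620) = -336233764/41403 + 124675/27 = -1305464201/372627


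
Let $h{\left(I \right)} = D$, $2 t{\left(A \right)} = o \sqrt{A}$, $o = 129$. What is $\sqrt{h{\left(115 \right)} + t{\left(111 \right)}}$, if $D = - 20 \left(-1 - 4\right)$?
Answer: $\frac{\sqrt{400 + 258 \sqrt{111}}}{2} \approx 27.92$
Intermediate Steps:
$t{\left(A \right)} = \frac{129 \sqrt{A}}{2}$
$D = 100$ ($D = \left(-20\right) \left(-5\right) = 100$)
$h{\left(I \right)} = 100$
$\sqrt{h{\left(115 \right)} + t{\left(111 \right)}} = \sqrt{100 + \frac{129 \sqrt{111}}{2}}$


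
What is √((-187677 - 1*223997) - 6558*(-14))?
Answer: I*√319862 ≈ 565.56*I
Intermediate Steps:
√((-187677 - 1*223997) - 6558*(-14)) = √((-187677 - 223997) + 91812) = √(-411674 + 91812) = √(-319862) = I*√319862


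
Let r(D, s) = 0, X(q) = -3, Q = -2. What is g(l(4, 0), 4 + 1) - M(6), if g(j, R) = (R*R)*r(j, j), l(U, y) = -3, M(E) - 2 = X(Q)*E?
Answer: 16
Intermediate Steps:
M(E) = 2 - 3*E
g(j, R) = 0 (g(j, R) = (R*R)*0 = R²*0 = 0)
g(l(4, 0), 4 + 1) - M(6) = 0 - (2 - 3*6) = 0 - (2 - 18) = 0 - 1*(-16) = 0 + 16 = 16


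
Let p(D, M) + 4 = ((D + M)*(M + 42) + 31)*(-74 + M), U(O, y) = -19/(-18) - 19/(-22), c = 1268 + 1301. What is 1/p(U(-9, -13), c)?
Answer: 99/1658070712604 ≈ 5.9708e-11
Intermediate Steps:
c = 2569
U(O, y) = 190/99 (U(O, y) = -19*(-1/18) - 19*(-1/22) = 19/18 + 19/22 = 190/99)
p(D, M) = -4 + (-74 + M)*(31 + (42 + M)*(D + M)) (p(D, M) = -4 + ((D + M)*(M + 42) + 31)*(-74 + M) = -4 + ((D + M)*(42 + M) + 31)*(-74 + M) = -4 + ((42 + M)*(D + M) + 31)*(-74 + M) = -4 + (31 + (42 + M)*(D + M))*(-74 + M) = -4 + (-74 + M)*(31 + (42 + M)*(D + M)))
1/p(U(-9, -13), c) = 1/(-2298 + 2569³ - 3108*190/99 - 3077*2569 - 32*2569² + (190/99)*2569² - 32*190/99*2569) = 1/(-2298 + 16954786009 - 196840/33 - 7904813 - 32*6599761 + (190/99)*6599761 - 15619520/99) = 1/(-2298 + 16954786009 - 196840/33 - 7904813 - 211192352 + 1253954590/99 - 15619520/99) = 1/(1658070712604/99) = 99/1658070712604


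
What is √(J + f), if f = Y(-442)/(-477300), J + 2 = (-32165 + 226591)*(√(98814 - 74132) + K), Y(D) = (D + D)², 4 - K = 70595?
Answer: √(-7816755953450954172 + 110733038933850*√24682)/23865 ≈ 1.1702e+5*I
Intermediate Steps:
K = -70591 (K = 4 - 1*70595 = 4 - 70595 = -70591)
Y(D) = 4*D² (Y(D) = (2*D)² = 4*D²)
J = -13724725768 + 194426*√24682 (J = -2 + (-32165 + 226591)*(√(98814 - 74132) - 70591) = -2 + 194426*(√24682 - 70591) = -2 + 194426*(-70591 + √24682) = -2 + (-13724725766 + 194426*√24682) = -13724725768 + 194426*√24682 ≈ -1.3694e+10)
f = -195364/119325 (f = (4*(-442)²)/(-477300) = (4*195364)*(-1/477300) = 781456*(-1/477300) = -195364/119325 ≈ -1.6372)
√(J + f) = √((-13724725768 + 194426*√24682) - 195364/119325) = √(-1637702902461964/119325 + 194426*√24682)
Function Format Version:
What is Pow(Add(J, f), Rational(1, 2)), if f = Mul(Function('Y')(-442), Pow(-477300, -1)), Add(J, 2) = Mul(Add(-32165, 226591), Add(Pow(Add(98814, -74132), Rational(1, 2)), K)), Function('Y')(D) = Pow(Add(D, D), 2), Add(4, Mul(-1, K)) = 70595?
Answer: Mul(Rational(1, 23865), Pow(Add(-7816755953450954172, Mul(110733038933850, Pow(24682, Rational(1, 2)))), Rational(1, 2))) ≈ Mul(1.1702e+5, I)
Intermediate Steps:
K = -70591 (K = Add(4, Mul(-1, 70595)) = Add(4, -70595) = -70591)
Function('Y')(D) = Mul(4, Pow(D, 2)) (Function('Y')(D) = Pow(Mul(2, D), 2) = Mul(4, Pow(D, 2)))
J = Add(-13724725768, Mul(194426, Pow(24682, Rational(1, 2)))) (J = Add(-2, Mul(Add(-32165, 226591), Add(Pow(Add(98814, -74132), Rational(1, 2)), -70591))) = Add(-2, Mul(194426, Add(Pow(24682, Rational(1, 2)), -70591))) = Add(-2, Mul(194426, Add(-70591, Pow(24682, Rational(1, 2))))) = Add(-2, Add(-13724725766, Mul(194426, Pow(24682, Rational(1, 2))))) = Add(-13724725768, Mul(194426, Pow(24682, Rational(1, 2)))) ≈ -1.3694e+10)
f = Rational(-195364, 119325) (f = Mul(Mul(4, Pow(-442, 2)), Pow(-477300, -1)) = Mul(Mul(4, 195364), Rational(-1, 477300)) = Mul(781456, Rational(-1, 477300)) = Rational(-195364, 119325) ≈ -1.6372)
Pow(Add(J, f), Rational(1, 2)) = Pow(Add(Add(-13724725768, Mul(194426, Pow(24682, Rational(1, 2)))), Rational(-195364, 119325)), Rational(1, 2)) = Pow(Add(Rational(-1637702902461964, 119325), Mul(194426, Pow(24682, Rational(1, 2)))), Rational(1, 2))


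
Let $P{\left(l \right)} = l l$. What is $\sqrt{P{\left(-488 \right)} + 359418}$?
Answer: $\sqrt{597562} \approx 773.02$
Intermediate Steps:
$P{\left(l \right)} = l^{2}$
$\sqrt{P{\left(-488 \right)} + 359418} = \sqrt{\left(-488\right)^{2} + 359418} = \sqrt{238144 + 359418} = \sqrt{597562}$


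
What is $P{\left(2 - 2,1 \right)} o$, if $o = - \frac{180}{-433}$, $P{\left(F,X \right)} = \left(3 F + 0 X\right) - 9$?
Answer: $- \frac{1620}{433} \approx -3.7413$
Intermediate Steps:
$P{\left(F,X \right)} = -9 + 3 F$ ($P{\left(F,X \right)} = \left(3 F + 0\right) - 9 = 3 F - 9 = -9 + 3 F$)
$o = \frac{180}{433}$ ($o = \left(-180\right) \left(- \frac{1}{433}\right) = \frac{180}{433} \approx 0.4157$)
$P{\left(2 - 2,1 \right)} o = \left(-9 + 3 \left(2 - 2\right)\right) \frac{180}{433} = \left(-9 + 3 \cdot 0\right) \frac{180}{433} = \left(-9 + 0\right) \frac{180}{433} = \left(-9\right) \frac{180}{433} = - \frac{1620}{433}$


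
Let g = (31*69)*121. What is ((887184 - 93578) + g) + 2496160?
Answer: 3548585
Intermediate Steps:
g = 258819 (g = 2139*121 = 258819)
((887184 - 93578) + g) + 2496160 = ((887184 - 93578) + 258819) + 2496160 = (793606 + 258819) + 2496160 = 1052425 + 2496160 = 3548585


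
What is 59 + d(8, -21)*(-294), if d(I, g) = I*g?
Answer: 49451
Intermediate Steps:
59 + d(8, -21)*(-294) = 59 + (8*(-21))*(-294) = 59 - 168*(-294) = 59 + 49392 = 49451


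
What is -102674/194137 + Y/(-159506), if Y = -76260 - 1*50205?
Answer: 8174416661/30966016322 ≈ 0.26398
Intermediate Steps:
Y = -126465 (Y = -76260 - 50205 = -126465)
-102674/194137 + Y/(-159506) = -102674/194137 - 126465/(-159506) = -102674*1/194137 - 126465*(-1/159506) = -102674/194137 + 126465/159506 = 8174416661/30966016322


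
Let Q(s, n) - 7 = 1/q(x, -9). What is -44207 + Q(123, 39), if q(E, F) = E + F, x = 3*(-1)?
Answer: -530401/12 ≈ -44200.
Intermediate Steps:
x = -3
Q(s, n) = 83/12 (Q(s, n) = 7 + 1/(-3 - 9) = 7 + 1/(-12) = 7 - 1/12 = 83/12)
-44207 + Q(123, 39) = -44207 + 83/12 = -530401/12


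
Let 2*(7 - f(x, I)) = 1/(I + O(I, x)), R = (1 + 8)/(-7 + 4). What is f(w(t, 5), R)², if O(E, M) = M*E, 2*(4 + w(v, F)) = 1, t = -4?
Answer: 10816/225 ≈ 48.071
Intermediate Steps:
w(v, F) = -7/2 (w(v, F) = -4 + (½)*1 = -4 + ½ = -7/2)
O(E, M) = E*M
R = -3 (R = 9/(-3) = 9*(-⅓) = -3)
f(x, I) = 7 - 1/(2*(I + I*x))
f(w(t, 5), R)² = ((½)*(-1 + 14*(-3) + 14*(-3)*(-7/2))/(-3*(1 - 7/2)))² = ((½)*(-⅓)*(-1 - 42 + 147)/(-5/2))² = ((½)*(-⅓)*(-⅖)*104)² = (104/15)² = 10816/225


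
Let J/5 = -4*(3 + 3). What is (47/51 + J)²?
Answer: 36881329/2601 ≈ 14180.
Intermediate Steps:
J = -120 (J = 5*(-4*(3 + 3)) = 5*(-4*6) = 5*(-24) = -120)
(47/51 + J)² = (47/51 - 120)² = (-6073/51)² = 36881329/2601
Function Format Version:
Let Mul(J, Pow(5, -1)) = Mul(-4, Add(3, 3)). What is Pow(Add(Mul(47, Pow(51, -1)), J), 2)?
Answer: Rational(36881329, 2601) ≈ 14180.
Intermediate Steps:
J = -120 (J = Mul(5, Mul(-4, Add(3, 3))) = Mul(5, Mul(-4, 6)) = Mul(5, -24) = -120)
Pow(Add(Mul(47, Pow(51, -1)), J), 2) = Pow(Add(Mul(47, Pow(51, -1)), -120), 2) = Pow(Add(Mul(47, Rational(1, 51)), -120), 2) = Pow(Add(Rational(47, 51), -120), 2) = Pow(Rational(-6073, 51), 2) = Rational(36881329, 2601)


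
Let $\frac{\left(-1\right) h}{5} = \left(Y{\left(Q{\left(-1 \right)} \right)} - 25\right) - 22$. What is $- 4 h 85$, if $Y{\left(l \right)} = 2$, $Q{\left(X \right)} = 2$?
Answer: $-76500$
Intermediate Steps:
$h = 225$ ($h = - 5 \left(\left(2 - 25\right) - 22\right) = - 5 \left(-23 - 22\right) = \left(-5\right) \left(-45\right) = 225$)
$- 4 h 85 = \left(-4\right) 225 \cdot 85 = \left(-900\right) 85 = -76500$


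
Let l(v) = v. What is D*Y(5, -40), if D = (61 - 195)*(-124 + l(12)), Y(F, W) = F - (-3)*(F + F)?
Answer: 525280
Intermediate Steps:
Y(F, W) = 7*F (Y(F, W) = F - (-3)*2*F = F - (-6)*F = F + 6*F = 7*F)
D = 15008 (D = (61 - 195)*(-124 + 12) = -134*(-112) = 15008)
D*Y(5, -40) = 15008*(7*5) = 15008*35 = 525280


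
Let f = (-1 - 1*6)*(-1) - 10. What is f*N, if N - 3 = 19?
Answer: -66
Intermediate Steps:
N = 22 (N = 3 + 19 = 22)
f = -3 (f = (-1 - 6)*(-1) - 10 = -7*(-1) - 10 = 7 - 10 = -3)
f*N = -3*22 = -66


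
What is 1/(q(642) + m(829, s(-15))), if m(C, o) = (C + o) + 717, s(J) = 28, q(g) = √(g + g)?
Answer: 787/1238096 - √321/1238096 ≈ 0.00062118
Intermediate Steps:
q(g) = √2*√g (q(g) = √(2*g) = √2*√g)
m(C, o) = 717 + C + o
1/(q(642) + m(829, s(-15))) = 1/(√2*√642 + (717 + 829 + 28)) = 1/(2*√321 + 1574) = 1/(1574 + 2*√321)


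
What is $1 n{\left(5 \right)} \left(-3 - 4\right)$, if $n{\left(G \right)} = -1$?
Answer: $7$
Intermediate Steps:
$1 n{\left(5 \right)} \left(-3 - 4\right) = 1 \left(-1\right) \left(-3 - 4\right) = - (-3 - 4) = \left(-1\right) \left(-7\right) = 7$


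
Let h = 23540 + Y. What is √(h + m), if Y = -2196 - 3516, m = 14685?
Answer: √32513 ≈ 180.31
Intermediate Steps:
Y = -5712
h = 17828 (h = 23540 - 5712 = 17828)
√(h + m) = √(17828 + 14685) = √32513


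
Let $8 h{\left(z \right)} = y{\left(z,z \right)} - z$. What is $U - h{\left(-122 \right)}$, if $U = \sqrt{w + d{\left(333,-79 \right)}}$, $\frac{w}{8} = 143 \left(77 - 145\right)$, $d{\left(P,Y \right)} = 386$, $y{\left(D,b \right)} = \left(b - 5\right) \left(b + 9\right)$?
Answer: $- \frac{14473}{8} + i \sqrt{77406} \approx -1809.1 + 278.22 i$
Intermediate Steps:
$y{\left(D,b \right)} = \left(-5 + b\right) \left(9 + b\right)$
$w = -77792$ ($w = 8 \cdot 143 \left(77 - 145\right) = 8 \cdot 143 \left(-68\right) = 8 \left(-9724\right) = -77792$)
$U = i \sqrt{77406}$ ($U = \sqrt{-77792 + 386} = \sqrt{-77406} = i \sqrt{77406} \approx 278.22 i$)
$h{\left(z \right)} = - \frac{45}{8} + \frac{z^{2}}{8} + \frac{3 z}{8}$ ($h{\left(z \right)} = \frac{\left(-45 + z^{2} + 4 z\right) - z}{8} = \frac{-45 + z^{2} + 3 z}{8} = - \frac{45}{8} + \frac{z^{2}}{8} + \frac{3 z}{8}$)
$U - h{\left(-122 \right)} = i \sqrt{77406} - \left(- \frac{45}{8} + \frac{\left(-122\right)^{2}}{8} + \frac{3}{8} \left(-122\right)\right) = i \sqrt{77406} - \left(- \frac{45}{8} + \frac{1}{8} \cdot 14884 - \frac{183}{4}\right) = i \sqrt{77406} - \left(- \frac{45}{8} + \frac{3721}{2} - \frac{183}{4}\right) = i \sqrt{77406} - \frac{14473}{8} = - \frac{14473}{8} + i \sqrt{77406}$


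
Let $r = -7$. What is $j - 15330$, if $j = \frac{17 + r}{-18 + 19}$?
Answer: $-15320$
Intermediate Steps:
$j = 10$ ($j = \frac{17 - 7}{-18 + 19} = \frac{10}{1} = 10 \cdot 1 = 10$)
$j - 15330 = 10 - 15330 = -15320$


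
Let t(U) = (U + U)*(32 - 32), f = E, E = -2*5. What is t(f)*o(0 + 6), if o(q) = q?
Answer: 0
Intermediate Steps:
E = -10
f = -10
t(U) = 0 (t(U) = (2*U)*0 = 0)
t(f)*o(0 + 6) = 0*(0 + 6) = 0*6 = 0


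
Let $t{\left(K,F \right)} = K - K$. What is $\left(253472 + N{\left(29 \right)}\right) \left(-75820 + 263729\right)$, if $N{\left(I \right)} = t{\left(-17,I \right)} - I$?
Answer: $47624220687$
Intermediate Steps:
$t{\left(K,F \right)} = 0$
$N{\left(I \right)} = - I$ ($N{\left(I \right)} = 0 - I = - I$)
$\left(253472 + N{\left(29 \right)}\right) \left(-75820 + 263729\right) = \left(253472 - 29\right) \left(-75820 + 263729\right) = \left(253472 - 29\right) 187909 = 253443 \cdot 187909 = 47624220687$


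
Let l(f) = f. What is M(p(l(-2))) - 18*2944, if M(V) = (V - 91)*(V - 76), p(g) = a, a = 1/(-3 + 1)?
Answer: -183969/4 ≈ -45992.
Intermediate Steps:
a = -½ (a = 1/(-2) = -½ ≈ -0.50000)
p(g) = -½
M(V) = (-91 + V)*(-76 + V)
M(p(l(-2))) - 18*2944 = (6916 + (-½)² - 167*(-½)) - 18*2944 = (6916 + ¼ + 167/2) - 1*52992 = 27999/4 - 52992 = -183969/4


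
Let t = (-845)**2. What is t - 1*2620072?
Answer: -1906047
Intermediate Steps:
t = 714025
t - 1*2620072 = 714025 - 1*2620072 = 714025 - 2620072 = -1906047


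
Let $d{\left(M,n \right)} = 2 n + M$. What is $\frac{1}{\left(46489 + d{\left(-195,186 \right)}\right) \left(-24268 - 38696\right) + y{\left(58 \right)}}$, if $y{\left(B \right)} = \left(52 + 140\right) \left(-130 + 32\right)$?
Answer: $- \frac{1}{2938296840} \approx -3.4033 \cdot 10^{-10}$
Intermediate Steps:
$y{\left(B \right)} = -18816$ ($y{\left(B \right)} = 192 \left(-98\right) = -18816$)
$d{\left(M,n \right)} = M + 2 n$
$\frac{1}{\left(46489 + d{\left(-195,186 \right)}\right) \left(-24268 - 38696\right) + y{\left(58 \right)}} = \frac{1}{\left(46489 + \left(-195 + 2 \cdot 186\right)\right) \left(-24268 - 38696\right) - 18816} = \frac{1}{\left(46489 + \left(-195 + 372\right)\right) \left(-62964\right) - 18816} = \frac{1}{\left(46489 + 177\right) \left(-62964\right) - 18816} = \frac{1}{46666 \left(-62964\right) - 18816} = \frac{1}{-2938278024 - 18816} = \frac{1}{-2938296840} = - \frac{1}{2938296840}$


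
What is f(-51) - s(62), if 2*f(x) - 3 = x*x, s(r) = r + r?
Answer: 1178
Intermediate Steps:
s(r) = 2*r
f(x) = 3/2 + x²/2 (f(x) = 3/2 + (x*x)/2 = 3/2 + x²/2)
f(-51) - s(62) = (3/2 + (½)*(-51)²) - 2*62 = (3/2 + (½)*2601) - 1*124 = (3/2 + 2601/2) - 124 = 1302 - 124 = 1178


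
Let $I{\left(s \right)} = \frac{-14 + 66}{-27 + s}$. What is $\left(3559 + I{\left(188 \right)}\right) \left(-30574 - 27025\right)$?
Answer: $- \frac{33007164549}{161} \approx -2.0501 \cdot 10^{8}$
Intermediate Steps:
$I{\left(s \right)} = \frac{52}{-27 + s}$
$\left(3559 + I{\left(188 \right)}\right) \left(-30574 - 27025\right) = \left(3559 + \frac{52}{-27 + 188}\right) \left(-30574 - 27025\right) = \left(3559 + \frac{52}{161}\right) \left(-57599\right) = \frac{573051}{161} \left(-57599\right) = - \frac{33007164549}{161}$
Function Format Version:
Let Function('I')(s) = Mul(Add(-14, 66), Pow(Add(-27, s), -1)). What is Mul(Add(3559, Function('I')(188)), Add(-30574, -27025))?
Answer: Rational(-33007164549, 161) ≈ -2.0501e+8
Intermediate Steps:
Function('I')(s) = Mul(52, Pow(Add(-27, s), -1))
Mul(Add(3559, Function('I')(188)), Add(-30574, -27025)) = Mul(Add(3559, Mul(52, Pow(Add(-27, 188), -1))), Add(-30574, -27025)) = Mul(Add(3559, Mul(52, Pow(161, -1))), -57599) = Mul(Add(3559, Mul(52, Rational(1, 161))), -57599) = Mul(Add(3559, Rational(52, 161)), -57599) = Mul(Rational(573051, 161), -57599) = Rational(-33007164549, 161)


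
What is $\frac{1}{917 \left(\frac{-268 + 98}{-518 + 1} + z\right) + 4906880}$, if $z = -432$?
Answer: $\frac{517}{2332206402} \approx 2.2168 \cdot 10^{-7}$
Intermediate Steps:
$\frac{1}{917 \left(\frac{-268 + 98}{-518 + 1} + z\right) + 4906880} = \frac{1}{917 \left(\frac{-268 + 98}{-518 + 1} - 432\right) + 4906880} = \frac{1}{917 \left(- \frac{170}{-517} - 432\right) + 4906880} = \frac{1}{917 \left(\left(-170\right) \left(- \frac{1}{517}\right) - 432\right) + 4906880} = \frac{1}{917 \left(\frac{170}{517} - 432\right) + 4906880} = \frac{1}{917 \left(- \frac{223174}{517}\right) + 4906880} = \frac{1}{- \frac{204650558}{517} + 4906880} = \frac{1}{\frac{2332206402}{517}} = \frac{517}{2332206402}$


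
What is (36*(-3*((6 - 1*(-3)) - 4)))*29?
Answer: -15660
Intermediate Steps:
(36*(-3*((6 - 1*(-3)) - 4)))*29 = (36*(-3*((6 + 3) - 4)))*29 = (36*(-3*(9 - 4)))*29 = (36*(-3*5))*29 = (36*(-15))*29 = -540*29 = -15660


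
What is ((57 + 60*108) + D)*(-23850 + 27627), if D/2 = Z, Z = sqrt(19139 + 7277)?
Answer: 24690249 + 30216*sqrt(1651) ≈ 2.5918e+7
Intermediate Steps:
Z = 4*sqrt(1651) (Z = sqrt(26416) = 4*sqrt(1651) ≈ 162.53)
D = 8*sqrt(1651) (D = 2*(4*sqrt(1651)) = 8*sqrt(1651) ≈ 325.06)
((57 + 60*108) + D)*(-23850 + 27627) = ((57 + 60*108) + 8*sqrt(1651))*(-23850 + 27627) = ((57 + 6480) + 8*sqrt(1651))*3777 = (6537 + 8*sqrt(1651))*3777 = 24690249 + 30216*sqrt(1651)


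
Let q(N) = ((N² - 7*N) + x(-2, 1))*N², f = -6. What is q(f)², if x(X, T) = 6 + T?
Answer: 9363600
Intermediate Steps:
q(N) = N²*(7 + N² - 7*N) (q(N) = ((N² - 7*N) + (6 + 1))*N² = ((N² - 7*N) + 7)*N² = (7 + N² - 7*N)*N² = N²*(7 + N² - 7*N))
q(f)² = ((-6)²*(7 + (-6)² - 7*(-6)))² = (36*(7 + 36 + 42))² = (36*85)² = 3060² = 9363600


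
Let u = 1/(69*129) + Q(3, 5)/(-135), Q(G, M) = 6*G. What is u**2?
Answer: 35153041/1980695025 ≈ 0.017748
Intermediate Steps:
u = -5929/44505 (u = 1/(69*129) + (6*3)/(-135) = (1/69)*(1/129) + 18*(-1/135) = 1/8901 - 2/15 = -5929/44505 ≈ -0.13322)
u**2 = (-5929/44505)**2 = 35153041/1980695025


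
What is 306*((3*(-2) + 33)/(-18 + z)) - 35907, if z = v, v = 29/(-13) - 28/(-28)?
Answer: -4542078/125 ≈ -36337.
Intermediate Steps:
v = -16/13 (v = 29*(-1/13) - 28*(-1/28) = -29/13 + 1 = -16/13 ≈ -1.2308)
z = -16/13 ≈ -1.2308
306*((3*(-2) + 33)/(-18 + z)) - 35907 = 306*((3*(-2) + 33)/(-18 - 16/13)) - 35907 = 306*((-6 + 33)/(-250/13)) - 35907 = 306*(27*(-13/250)) - 35907 = 306*(-351/250) - 35907 = -53703/125 - 35907 = -4542078/125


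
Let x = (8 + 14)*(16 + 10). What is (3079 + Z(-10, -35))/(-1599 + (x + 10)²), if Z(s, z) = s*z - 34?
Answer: 679/67425 ≈ 0.010070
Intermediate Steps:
x = 572 (x = 22*26 = 572)
Z(s, z) = -34 + s*z
(3079 + Z(-10, -35))/(-1599 + (x + 10)²) = (3079 + (-34 - 10*(-35)))/(-1599 + (572 + 10)²) = (3079 + (-34 + 350))/(-1599 + 582²) = (3079 + 316)/(-1599 + 338724) = 3395/337125 = 3395*(1/337125) = 679/67425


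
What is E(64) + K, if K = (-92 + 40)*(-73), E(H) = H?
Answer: 3860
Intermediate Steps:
K = 3796 (K = -52*(-73) = 3796)
E(64) + K = 64 + 3796 = 3860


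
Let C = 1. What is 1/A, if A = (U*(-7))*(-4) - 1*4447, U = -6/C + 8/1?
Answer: -1/4391 ≈ -0.00022774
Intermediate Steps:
U = 2 (U = -6/1 + 8/1 = -6*1 + 8*1 = -6 + 8 = 2)
A = -4391 (A = (2*(-7))*(-4) - 1*4447 = -14*(-4) - 4447 = 56 - 4447 = -4391)
1/A = 1/(-4391) = -1/4391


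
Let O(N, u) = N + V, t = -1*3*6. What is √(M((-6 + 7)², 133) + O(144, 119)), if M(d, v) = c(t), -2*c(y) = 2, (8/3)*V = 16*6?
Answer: √179 ≈ 13.379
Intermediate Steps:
V = 36 (V = 3*(16*6)/8 = (3/8)*96 = 36)
t = -18 (t = -3*6 = -1*18 = -18)
c(y) = -1 (c(y) = -½*2 = -1)
M(d, v) = -1
O(N, u) = 36 + N (O(N, u) = N + 36 = 36 + N)
√(M((-6 + 7)², 133) + O(144, 119)) = √(-1 + (36 + 144)) = √(-1 + 180) = √179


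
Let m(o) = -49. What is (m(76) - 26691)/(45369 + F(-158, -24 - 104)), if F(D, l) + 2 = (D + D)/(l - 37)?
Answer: -4412100/7485871 ≈ -0.58939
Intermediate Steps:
F(D, l) = -2 + 2*D/(-37 + l) (F(D, l) = -2 + (D + D)/(l - 37) = -2 + (2*D)/(-37 + l) = -2 + 2*D/(-37 + l))
(m(76) - 26691)/(45369 + F(-158, -24 - 104)) = (-49 - 26691)/(45369 + 2*(37 - 158 - (-24 - 104))/(-37 + (-24 - 104))) = -26740/(45369 + 2*(37 - 158 - 1*(-128))/(-37 - 128)) = -26740/(45369 + 2*(37 - 158 + 128)/(-165)) = -26740/(45369 + 2*(-1/165)*7) = -26740/(45369 - 14/165) = -26740/7485871/165 = -26740*165/7485871 = -4412100/7485871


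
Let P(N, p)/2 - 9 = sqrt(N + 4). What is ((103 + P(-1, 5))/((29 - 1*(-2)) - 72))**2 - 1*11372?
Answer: -19101679/1681 + 484*sqrt(3)/1681 ≈ -11363.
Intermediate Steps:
P(N, p) = 18 + 2*sqrt(4 + N) (P(N, p) = 18 + 2*sqrt(N + 4) = 18 + 2*sqrt(4 + N))
((103 + P(-1, 5))/((29 - 1*(-2)) - 72))**2 - 1*11372 = ((103 + (18 + 2*sqrt(4 - 1)))/((29 - 1*(-2)) - 72))**2 - 1*11372 = ((103 + (18 + 2*sqrt(3)))/((29 + 2) - 72))**2 - 11372 = ((121 + 2*sqrt(3))/(31 - 72))**2 - 11372 = ((121 + 2*sqrt(3))/(-41))**2 - 11372 = ((121 + 2*sqrt(3))*(-1/41))**2 - 11372 = (-121/41 - 2*sqrt(3)/41)**2 - 11372 = -11372 + (-121/41 - 2*sqrt(3)/41)**2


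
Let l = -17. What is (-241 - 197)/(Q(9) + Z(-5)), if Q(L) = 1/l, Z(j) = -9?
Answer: 3723/77 ≈ 48.351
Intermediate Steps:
Q(L) = -1/17 (Q(L) = 1/(-17) = -1/17)
(-241 - 197)/(Q(9) + Z(-5)) = (-241 - 197)/(-1/17 - 9) = -438/(-154/17) = -438*(-17/154) = 3723/77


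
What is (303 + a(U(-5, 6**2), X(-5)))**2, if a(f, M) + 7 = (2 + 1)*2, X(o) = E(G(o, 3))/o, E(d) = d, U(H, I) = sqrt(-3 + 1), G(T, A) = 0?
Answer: 91204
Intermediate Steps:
U(H, I) = I*sqrt(2) (U(H, I) = sqrt(-2) = I*sqrt(2))
X(o) = 0 (X(o) = 0/o = 0)
a(f, M) = -1 (a(f, M) = -7 + (2 + 1)*2 = -7 + 3*2 = -7 + 6 = -1)
(303 + a(U(-5, 6**2), X(-5)))**2 = (303 - 1)**2 = 302**2 = 91204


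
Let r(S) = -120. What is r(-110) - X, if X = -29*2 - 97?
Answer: 35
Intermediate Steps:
X = -155 (X = -58 - 97 = -155)
r(-110) - X = -120 - 1*(-155) = -120 + 155 = 35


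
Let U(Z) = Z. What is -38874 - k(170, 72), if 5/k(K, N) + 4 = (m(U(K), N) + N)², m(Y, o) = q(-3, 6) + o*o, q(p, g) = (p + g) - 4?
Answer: -1073506326359/27615021 ≈ -38874.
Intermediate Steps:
q(p, g) = -4 + g + p (q(p, g) = (g + p) - 4 = -4 + g + p)
m(Y, o) = -1 + o² (m(Y, o) = (-4 + 6 - 3) + o*o = -1 + o²)
k(K, N) = 5/(-4 + (-1 + N + N²)²) (k(K, N) = 5/(-4 + ((-1 + N²) + N)²) = 5/(-4 + (-1 + N + N²)²))
-38874 - k(170, 72) = -38874 - 5/(-4 + (-1 + 72 + 72²)²) = -38874 - 5/(-4 + (-1 + 72 + 5184)²) = -38874 - 5/(-4 + 5255²) = -38874 - 5/(-4 + 27615025) = -38874 - 5/27615021 = -1073506326359/27615021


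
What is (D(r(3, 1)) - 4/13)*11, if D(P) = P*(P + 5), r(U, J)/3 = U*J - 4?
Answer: -902/13 ≈ -69.385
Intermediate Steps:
r(U, J) = -12 + 3*J*U (r(U, J) = 3*(U*J - 4) = 3*(J*U - 4) = 3*(-4 + J*U) = -12 + 3*J*U)
D(P) = P*(5 + P)
(D(r(3, 1)) - 4/13)*11 = ((-12 + 3*1*3)*(5 + (-12 + 3*1*3)) - 4/13)*11 = ((-12 + 9)*(5 + (-12 + 9)) - 4*1/13)*11 = (-3*(5 - 3) - 4/13)*11 = (-3*2 - 4/13)*11 = (-6 - 4/13)*11 = -82/13*11 = -902/13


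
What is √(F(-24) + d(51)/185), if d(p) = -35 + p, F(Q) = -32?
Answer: 12*I*√7585/185 ≈ 5.6492*I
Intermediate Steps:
√(F(-24) + d(51)/185) = √(-32 + (-35 + 51)/185) = √(-32 + 16*(1/185)) = √(-32 + 16/185) = √(-5904/185) = 12*I*√7585/185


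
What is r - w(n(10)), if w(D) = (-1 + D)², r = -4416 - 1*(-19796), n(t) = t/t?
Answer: 15380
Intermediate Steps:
n(t) = 1
r = 15380 (r = -4416 + 19796 = 15380)
r - w(n(10)) = 15380 - (-1 + 1)² = 15380 - 1*0² = 15380 - 1*0 = 15380 + 0 = 15380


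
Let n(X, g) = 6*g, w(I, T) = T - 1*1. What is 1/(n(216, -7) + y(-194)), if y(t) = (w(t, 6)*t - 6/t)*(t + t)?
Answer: 1/376306 ≈ 2.6574e-6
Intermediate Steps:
w(I, T) = -1 + T (w(I, T) = T - 1 = -1 + T)
y(t) = 2*t*(-6/t + 5*t) (y(t) = ((-1 + 6)*t - 6/t)*(t + t) = (5*t - 6/t)*(2*t) = (-6/t + 5*t)*(2*t) = 2*t*(-6/t + 5*t))
1/(n(216, -7) + y(-194)) = 1/(6*(-7) + (-12 + 10*(-194)**2)) = 1/(-42 + (-12 + 10*37636)) = 1/(-42 + (-12 + 376360)) = 1/(-42 + 376348) = 1/376306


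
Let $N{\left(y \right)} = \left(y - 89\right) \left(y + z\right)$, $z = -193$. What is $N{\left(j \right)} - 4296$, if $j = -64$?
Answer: $35025$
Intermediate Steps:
$N{\left(y \right)} = \left(-193 + y\right) \left(-89 + y\right)$ ($N{\left(y \right)} = \left(y - 89\right) \left(y - 193\right) = \left(-89 + y\right) \left(-193 + y\right) = \left(-193 + y\right) \left(-89 + y\right)$)
$N{\left(j \right)} - 4296 = \left(17177 + \left(-64\right)^{2} - -18048\right) - 4296 = \left(17177 + 4096 + 18048\right) - 4296 = 39321 - 4296 = 35025$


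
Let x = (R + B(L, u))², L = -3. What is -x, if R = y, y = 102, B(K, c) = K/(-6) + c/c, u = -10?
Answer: -42849/4 ≈ -10712.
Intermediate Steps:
B(K, c) = 1 - K/6 (B(K, c) = K*(-⅙) + 1 = -K/6 + 1 = 1 - K/6)
R = 102
x = 42849/4 (x = (102 + (1 - ⅙*(-3)))² = (102 + (1 + ½))² = (102 + 3/2)² = (207/2)² = 42849/4 ≈ 10712.)
-x = -1*42849/4 = -42849/4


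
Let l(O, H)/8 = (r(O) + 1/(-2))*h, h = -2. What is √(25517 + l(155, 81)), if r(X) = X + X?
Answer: 3*√2285 ≈ 143.41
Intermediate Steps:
r(X) = 2*X
l(O, H) = 8 - 32*O (l(O, H) = 8*((2*O + 1/(-2))*(-2)) = 8*((2*O - ½)*(-2)) = 8*((-½ + 2*O)*(-2)) = 8*(1 - 4*O) = 8 - 32*O)
√(25517 + l(155, 81)) = √(25517 + (8 - 32*155)) = √(25517 + (8 - 4960)) = √(25517 - 4952) = √20565 = 3*√2285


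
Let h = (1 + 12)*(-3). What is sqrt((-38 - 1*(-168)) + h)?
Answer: sqrt(91) ≈ 9.5394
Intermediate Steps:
h = -39 (h = 13*(-3) = -39)
sqrt((-38 - 1*(-168)) + h) = sqrt((-38 - 1*(-168)) - 39) = sqrt((-38 + 168) - 39) = sqrt(130 - 39) = sqrt(91)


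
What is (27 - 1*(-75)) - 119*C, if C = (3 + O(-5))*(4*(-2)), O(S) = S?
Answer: -1802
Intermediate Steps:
C = 16 (C = (3 - 5)*(4*(-2)) = -2*(-8) = 16)
(27 - 1*(-75)) - 119*C = (27 - 1*(-75)) - 119*16 = (27 + 75) - 1904 = 102 - 1904 = -1802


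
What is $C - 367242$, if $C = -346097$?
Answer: $-713339$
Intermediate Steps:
$C - 367242 = -346097 - 367242 = -713339$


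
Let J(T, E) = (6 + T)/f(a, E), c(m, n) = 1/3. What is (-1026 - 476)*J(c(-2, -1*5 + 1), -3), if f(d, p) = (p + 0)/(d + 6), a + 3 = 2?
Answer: 142690/9 ≈ 15854.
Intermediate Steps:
a = -1 (a = -3 + 2 = -1)
f(d, p) = p/(6 + d)
c(m, n) = ⅓
J(T, E) = 5*(6 + T)/E (J(T, E) = (6 + T)/((E/(6 - 1))) = (6 + T)/((E/5)) = (6 + T)*(5/E) = 5*(6 + T)/E)
(-1026 - 476)*J(c(-2, -1*5 + 1), -3) = (-1026 - 476)*(5*(6 + ⅓)/(-3)) = -7510*(-1)*19/(3*3) = -1502*(-95/9) = 142690/9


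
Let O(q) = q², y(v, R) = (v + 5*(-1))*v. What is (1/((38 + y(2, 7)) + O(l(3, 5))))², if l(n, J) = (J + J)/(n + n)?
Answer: 81/97969 ≈ 0.00082679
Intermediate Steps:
l(n, J) = J/n (l(n, J) = (2*J)/((2*n)) = (2*J)*(1/(2*n)) = J/n)
y(v, R) = v*(-5 + v) (y(v, R) = (v - 5)*v = (-5 + v)*v = v*(-5 + v))
(1/((38 + y(2, 7)) + O(l(3, 5))))² = (1/((38 + 2*(-5 + 2)) + (5/3)²))² = (1/((38 + 2*(-3)) + (5*(⅓))²))² = (1/((38 - 6) + (5/3)²))² = (1/(32 + 25/9))² = (1/(313/9))² = (9/313)² = 81/97969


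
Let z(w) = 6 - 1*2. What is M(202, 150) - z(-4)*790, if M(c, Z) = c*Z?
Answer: 27140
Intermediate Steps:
M(c, Z) = Z*c
z(w) = 4 (z(w) = 6 - 2 = 4)
M(202, 150) - z(-4)*790 = 150*202 - 4*790 = 30300 - 1*3160 = 30300 - 3160 = 27140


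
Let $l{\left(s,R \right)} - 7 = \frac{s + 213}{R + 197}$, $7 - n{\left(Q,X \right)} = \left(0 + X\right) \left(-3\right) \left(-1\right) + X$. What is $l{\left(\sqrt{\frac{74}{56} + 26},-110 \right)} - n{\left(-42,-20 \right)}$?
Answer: $- \frac{2249}{29} + \frac{\sqrt{595}}{406} \approx -77.492$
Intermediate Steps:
$n{\left(Q,X \right)} = 7 - 4 X$ ($n{\left(Q,X \right)} = 7 - \left(\left(0 + X\right) \left(-3\right) \left(-1\right) + X\right) = 7 - \left(X \left(-3\right) \left(-1\right) + X\right) = 7 - \left(- 3 X \left(-1\right) + X\right) = 7 - \left(3 X + X\right) = 7 - 4 X$)
$l{\left(s,R \right)} = 7 + \frac{213 + s}{197 + R}$ ($l{\left(s,R \right)} = 7 + \frac{s + 213}{R + 197} = 7 + \frac{213 + s}{197 + R}$)
$l{\left(\sqrt{\frac{74}{56} + 26},-110 \right)} - n{\left(-42,-20 \right)} = \frac{1592 + \sqrt{\frac{74}{56} + 26} + 7 \left(-110\right)}{197 - 110} - \left(7 - -80\right) = \frac{1592 + \sqrt{74 \cdot \frac{1}{56} + 26} - 770}{87} - \left(7 + 80\right) = \frac{1592 + \sqrt{\frac{37}{28} + 26} - 770}{87} - 87 = \frac{1592 + \sqrt{\frac{765}{28}} - 770}{87} - 87 = \frac{1592 + \frac{3 \sqrt{595}}{14} - 770}{87} - 87 = \frac{822 + \frac{3 \sqrt{595}}{14}}{87} - 87 = \left(\frac{274}{29} + \frac{\sqrt{595}}{406}\right) - 87 = - \frac{2249}{29} + \frac{\sqrt{595}}{406}$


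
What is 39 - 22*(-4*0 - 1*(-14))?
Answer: -269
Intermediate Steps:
39 - 22*(-4*0 - 1*(-14)) = 39 - 22*(0 + 14) = 39 - 22*14 = 39 - 308 = -269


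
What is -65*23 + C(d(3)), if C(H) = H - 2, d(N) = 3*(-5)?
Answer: -1512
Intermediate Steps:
d(N) = -15
C(H) = -2 + H
-65*23 + C(d(3)) = -65*23 + (-2 - 15) = -1495 - 17 = -1512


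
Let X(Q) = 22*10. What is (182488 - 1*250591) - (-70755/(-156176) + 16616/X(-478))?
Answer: -585635623669/8589680 ≈ -68179.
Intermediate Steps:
X(Q) = 220
(182488 - 1*250591) - (-70755/(-156176) + 16616/X(-478)) = (182488 - 1*250591) - (-70755/(-156176) + 16616/220) = (182488 - 250591) - (-70755*(-1/156176) + 16616*(1/220)) = -68103 - (70755/156176 + 4154/55) = -68103 - 1*652646629/8589680 = -68103 - 652646629/8589680 = -585635623669/8589680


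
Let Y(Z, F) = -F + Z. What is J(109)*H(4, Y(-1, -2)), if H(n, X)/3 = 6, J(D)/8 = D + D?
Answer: 31392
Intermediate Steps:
J(D) = 16*D (J(D) = 8*(D + D) = 8*(2*D) = 16*D)
Y(Z, F) = Z - F
H(n, X) = 18 (H(n, X) = 3*6 = 18)
J(109)*H(4, Y(-1, -2)) = (16*109)*18 = 1744*18 = 31392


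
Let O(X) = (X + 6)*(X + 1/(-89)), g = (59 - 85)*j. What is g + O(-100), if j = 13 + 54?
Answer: 681656/89 ≈ 7659.1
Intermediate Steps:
j = 67
g = -1742 (g = (59 - 85)*67 = -26*67 = -1742)
O(X) = (6 + X)*(-1/89 + X) (O(X) = (6 + X)*(X - 1/89) = (6 + X)*(-1/89 + X))
g + O(-100) = -1742 + (-6/89 + (-100)² + (533/89)*(-100)) = -1742 + (-6/89 + 10000 - 53300/89) = -1742 + 836694/89 = 681656/89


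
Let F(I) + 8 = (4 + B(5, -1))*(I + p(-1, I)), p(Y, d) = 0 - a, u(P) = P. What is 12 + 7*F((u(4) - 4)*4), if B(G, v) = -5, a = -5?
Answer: -79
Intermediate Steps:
p(Y, d) = 5 (p(Y, d) = 0 - 1*(-5) = 0 + 5 = 5)
F(I) = -13 - I (F(I) = -8 + (4 - 5)*(I + 5) = -8 - (5 + I) = -8 + (-5 - I) = -13 - I)
12 + 7*F((u(4) - 4)*4) = 12 + 7*(-13 - (4 - 4)*4) = 12 + 7*(-13 - 0*4) = 12 + 7*(-13 - 1*0) = 12 + 7*(-13 + 0) = 12 + 7*(-13) = 12 - 91 = -79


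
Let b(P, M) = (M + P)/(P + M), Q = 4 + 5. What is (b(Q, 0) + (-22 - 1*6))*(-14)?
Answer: 378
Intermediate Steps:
Q = 9
b(P, M) = 1 (b(P, M) = (M + P)/(M + P) = 1)
(b(Q, 0) + (-22 - 1*6))*(-14) = (1 + (-22 - 1*6))*(-14) = (1 + (-22 - 6))*(-14) = (1 - 28)*(-14) = -27*(-14) = 378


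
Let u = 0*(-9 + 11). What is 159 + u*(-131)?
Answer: 159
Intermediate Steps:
u = 0 (u = 0*2 = 0)
159 + u*(-131) = 159 + 0*(-131) = 159 + 0 = 159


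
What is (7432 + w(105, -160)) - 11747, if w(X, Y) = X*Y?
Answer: -21115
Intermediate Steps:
(7432 + w(105, -160)) - 11747 = (7432 + 105*(-160)) - 11747 = (7432 - 16800) - 11747 = -9368 - 11747 = -21115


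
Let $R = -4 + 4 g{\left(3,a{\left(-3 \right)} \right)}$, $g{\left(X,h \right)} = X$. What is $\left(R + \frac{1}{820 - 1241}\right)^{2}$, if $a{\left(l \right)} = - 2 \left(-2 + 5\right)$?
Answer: $\frac{11336689}{177241} \approx 63.962$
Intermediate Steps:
$a{\left(l \right)} = -6$ ($a{\left(l \right)} = \left(-2\right) 3 = -6$)
$R = 8$ ($R = -4 + 4 \cdot 3 = -4 + 12 = 8$)
$\left(R + \frac{1}{820 - 1241}\right)^{2} = \left(8 + \frac{1}{820 - 1241}\right)^{2} = \left(8 + \frac{1}{-421}\right)^{2} = \left(8 - \frac{1}{421}\right)^{2} = \left(\frac{3367}{421}\right)^{2} = \frac{11336689}{177241}$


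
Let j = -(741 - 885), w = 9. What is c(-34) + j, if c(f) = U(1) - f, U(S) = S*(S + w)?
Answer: 188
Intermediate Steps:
U(S) = S*(9 + S) (U(S) = S*(S + 9) = S*(9 + S))
c(f) = 10 - f (c(f) = 1*(9 + 1) - f = 1*10 - f = 10 - f)
j = 144 (j = -1*(-144) = 144)
c(-34) + j = (10 - 1*(-34)) + 144 = (10 + 34) + 144 = 44 + 144 = 188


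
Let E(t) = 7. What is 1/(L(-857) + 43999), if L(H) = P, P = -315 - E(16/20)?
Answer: 1/43677 ≈ 2.2895e-5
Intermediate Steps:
P = -322 (P = -315 - 1*7 = -315 - 7 = -322)
L(H) = -322
1/(L(-857) + 43999) = 1/(-322 + 43999) = 1/43677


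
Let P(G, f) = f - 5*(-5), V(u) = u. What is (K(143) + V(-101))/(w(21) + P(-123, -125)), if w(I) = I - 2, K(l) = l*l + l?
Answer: -20491/81 ≈ -252.98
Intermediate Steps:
P(G, f) = 25 + f (P(G, f) = f + 25 = 25 + f)
K(l) = l + l² (K(l) = l² + l = l + l²)
w(I) = -2 + I
(K(143) + V(-101))/(w(21) + P(-123, -125)) = (143*(1 + 143) - 101)/((-2 + 21) + (25 - 125)) = (143*144 - 101)/(19 - 100) = (20592 - 101)/(-81) = 20491*(-1/81) = -20491/81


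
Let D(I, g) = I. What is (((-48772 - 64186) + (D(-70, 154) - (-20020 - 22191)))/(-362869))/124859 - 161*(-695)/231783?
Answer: 5069694703579256/10501499110349793 ≈ 0.48276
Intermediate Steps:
(((-48772 - 64186) + (D(-70, 154) - (-20020 - 22191)))/(-362869))/124859 - 161*(-695)/231783 = (((-48772 - 64186) + (-70 - (-20020 - 22191)))/(-362869))/124859 - 161*(-695)/231783 = ((-112958 + (-70 - 1*(-42211)))*(-1/362869))*(1/124859) + 111895*(1/231783) = ((-112958 + (-70 + 42211))*(-1/362869))*(1/124859) + 111895/231783 = ((-112958 + 42141)*(-1/362869))*(1/124859) + 111895/231783 = -70817*(-1/362869)*(1/124859) + 111895/231783 = (70817/362869)*(1/124859) + 111895/231783 = 70817/45307460471 + 111895/231783 = 5069694703579256/10501499110349793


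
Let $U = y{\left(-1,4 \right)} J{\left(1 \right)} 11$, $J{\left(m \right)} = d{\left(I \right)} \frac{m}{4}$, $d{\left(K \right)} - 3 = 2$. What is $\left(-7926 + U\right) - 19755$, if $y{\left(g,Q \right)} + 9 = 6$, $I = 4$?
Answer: $- \frac{110889}{4} \approx -27722.0$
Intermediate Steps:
$d{\left(K \right)} = 5$ ($d{\left(K \right)} = 3 + 2 = 5$)
$J{\left(m \right)} = \frac{5 m}{4}$ ($J{\left(m \right)} = 5 \frac{m}{4} = \frac{5 m}{4}$)
$y{\left(g,Q \right)} = -3$ ($y{\left(g,Q \right)} = -9 + 6 = -3$)
$U = - \frac{165}{4}$ ($U = - 3 \cdot \frac{5}{4} \cdot 1 \cdot 11 = \left(-3\right) \frac{5}{4} \cdot 11 = \left(- \frac{15}{4}\right) 11 = - \frac{165}{4} \approx -41.25$)
$\left(-7926 + U\right) - 19755 = \left(-7926 - \frac{165}{4}\right) - 19755 = - \frac{31869}{4} - 19755 = - \frac{110889}{4}$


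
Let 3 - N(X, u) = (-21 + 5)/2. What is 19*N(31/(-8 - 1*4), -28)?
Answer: 209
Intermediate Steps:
N(X, u) = 11 (N(X, u) = 3 - (-21 + 5)/2 = 3 - (-16)/2 = 3 - 1*(-8) = 3 + 8 = 11)
19*N(31/(-8 - 1*4), -28) = 19*11 = 209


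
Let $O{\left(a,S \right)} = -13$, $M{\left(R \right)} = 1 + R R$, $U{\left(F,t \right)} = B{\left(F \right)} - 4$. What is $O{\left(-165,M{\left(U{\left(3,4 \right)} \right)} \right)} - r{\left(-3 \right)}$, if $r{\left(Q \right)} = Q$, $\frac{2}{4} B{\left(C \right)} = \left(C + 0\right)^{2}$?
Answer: $-10$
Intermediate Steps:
$B{\left(C \right)} = 2 C^{2}$ ($B{\left(C \right)} = 2 \left(C + 0\right)^{2} = 2 C^{2}$)
$U{\left(F,t \right)} = -4 + 2 F^{2}$ ($U{\left(F,t \right)} = 2 F^{2} - 4 = -4 + 2 F^{2}$)
$M{\left(R \right)} = 1 + R^{2}$
$O{\left(-165,M{\left(U{\left(3,4 \right)} \right)} \right)} - r{\left(-3 \right)} = -13 - -3 = -13 + 3 = -10$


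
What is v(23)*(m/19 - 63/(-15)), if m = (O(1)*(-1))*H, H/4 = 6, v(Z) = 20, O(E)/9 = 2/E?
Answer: -7044/19 ≈ -370.74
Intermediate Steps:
O(E) = 18/E (O(E) = 9*(2/E) = 18/E)
H = 24 (H = 4*6 = 24)
m = -432 (m = ((18/1)*(-1))*24 = ((18*1)*(-1))*24 = (18*(-1))*24 = -18*24 = -432)
v(23)*(m/19 - 63/(-15)) = 20*(-432/19 - 63/(-15)) = 20*(-432*1/19 - 63*(-1/15)) = 20*(-432/19 + 21/5) = 20*(-1761/95) = -7044/19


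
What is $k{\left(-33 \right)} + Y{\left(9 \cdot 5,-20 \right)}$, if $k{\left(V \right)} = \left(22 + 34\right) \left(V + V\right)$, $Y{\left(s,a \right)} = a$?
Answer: $-3716$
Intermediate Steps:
$k{\left(V \right)} = 112 V$ ($k{\left(V \right)} = 56 \cdot 2 V = 112 V$)
$k{\left(-33 \right)} + Y{\left(9 \cdot 5,-20 \right)} = 112 \left(-33\right) - 20 = -3696 - 20 = -3716$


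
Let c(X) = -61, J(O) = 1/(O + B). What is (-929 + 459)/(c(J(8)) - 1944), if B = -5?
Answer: 94/401 ≈ 0.23441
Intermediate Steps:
J(O) = 1/(-5 + O) (J(O) = 1/(O - 5) = 1/(-5 + O))
(-929 + 459)/(c(J(8)) - 1944) = (-929 + 459)/(-61 - 1944) = -470/(-2005) = -470*(-1/2005) = 94/401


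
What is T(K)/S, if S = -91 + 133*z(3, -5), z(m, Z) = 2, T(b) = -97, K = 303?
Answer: -97/175 ≈ -0.55429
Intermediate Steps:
S = 175 (S = -91 + 133*2 = -91 + 266 = 175)
T(K)/S = -97/175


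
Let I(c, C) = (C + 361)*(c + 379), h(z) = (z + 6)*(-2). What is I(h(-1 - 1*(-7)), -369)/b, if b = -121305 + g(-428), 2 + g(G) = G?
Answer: 568/24347 ≈ 0.023329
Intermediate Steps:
g(G) = -2 + G
h(z) = -12 - 2*z (h(z) = (6 + z)*(-2) = -12 - 2*z)
I(c, C) = (361 + C)*(379 + c)
b = -121735 (b = -121305 + (-2 - 428) = -121305 - 430 = -121735)
I(h(-1 - 1*(-7)), -369)/b = (136819 + 361*(-12 - 2*(-1 - 1*(-7))) + 379*(-369) - 369*(-12 - 2*(-1 - 1*(-7))))/(-121735) = (136819 + 361*(-12 - 2*(-1 + 7)) - 139851 - 369*(-12 - 2*(-1 + 7)))*(-1/121735) = (136819 + 361*(-12 - 2*6) - 139851 - 369*(-12 - 2*6))*(-1/121735) = (136819 + 361*(-12 - 12) - 139851 - 369*(-12 - 12))*(-1/121735) = (136819 + 361*(-24) - 139851 - 369*(-24))*(-1/121735) = (136819 - 8664 - 139851 + 8856)*(-1/121735) = -2840*(-1/121735) = 568/24347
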